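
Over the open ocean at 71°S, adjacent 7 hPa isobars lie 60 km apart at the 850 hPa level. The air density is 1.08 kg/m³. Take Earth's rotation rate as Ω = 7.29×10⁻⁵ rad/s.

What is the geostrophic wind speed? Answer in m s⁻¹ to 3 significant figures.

Coriolis parameter at 71°S:
f = 2Ω sin φ = 2 × 7.29×10⁻⁵ × sin 71° = 1.38×10⁻⁴ s⁻¹
Pressure gradient: |∂P/∂n| = 700 Pa / 60000 m = 1.17×10⁻² Pa/m
Geostrophic balance (pressure-gradient force = Coriolis force):
V_g = (1/(fρ)) |∂P/∂n| = 1.17×10⁻² / (1.38×10⁻⁴ × 1.08) = 78.4 m/s

78.4 m s⁻¹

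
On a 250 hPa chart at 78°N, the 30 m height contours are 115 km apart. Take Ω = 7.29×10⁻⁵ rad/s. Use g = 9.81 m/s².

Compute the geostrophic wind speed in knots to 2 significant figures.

Coriolis parameter at 78°N:
f = 2Ω sin φ = 2 × 7.29×10⁻⁵ × sin 78° = 1.43×10⁻⁴ s⁻¹
Height gradient: |∂Z/∂n| = 30 m / 115000 m = 2.61×10⁻⁴
On a pressure surface, geostrophic balance gives V_g = (g/f)|∂Z/∂n|:
V_g = 9.81 × 2.61×10⁻⁴ / 1.43×10⁻⁴ = 17.9 m/s
Converting: 17.9 m/s × 1.944 = 35 knots

35 knots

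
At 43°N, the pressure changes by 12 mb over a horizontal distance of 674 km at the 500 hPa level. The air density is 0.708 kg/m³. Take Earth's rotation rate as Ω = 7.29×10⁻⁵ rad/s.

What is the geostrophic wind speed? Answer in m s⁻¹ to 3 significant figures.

25.3 m s⁻¹

Coriolis parameter at 43°N:
f = 2Ω sin φ = 2 × 7.29×10⁻⁵ × sin 43° = 9.94×10⁻⁵ s⁻¹
Pressure gradient: |∂P/∂n| = 1200 Pa / 674000 m = 1.78×10⁻³ Pa/m
Geostrophic balance (pressure-gradient force = Coriolis force):
V_g = (1/(fρ)) |∂P/∂n| = 1.78×10⁻³ / (9.94×10⁻⁵ × 0.708) = 25.3 m/s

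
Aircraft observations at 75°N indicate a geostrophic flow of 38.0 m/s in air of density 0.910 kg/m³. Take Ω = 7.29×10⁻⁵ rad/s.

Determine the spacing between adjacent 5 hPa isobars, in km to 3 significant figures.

103 km

Coriolis parameter at 75°N:
f = 2Ω sin φ = 2 × 7.29×10⁻⁵ × sin 75° = 1.41×10⁻⁴ s⁻¹
Geostrophic balance rearranged: |∂P/∂n| = f ρ V_g
|∂P/∂n| = 1.41×10⁻⁴ × 0.910 × 38.0 = 4.87×10⁻³ Pa/m
Isobar spacing: Δn = ΔP/|∂P/∂n| = 500 Pa / 4.87×10⁻³ Pa/m = 102670 m ≈ 103 km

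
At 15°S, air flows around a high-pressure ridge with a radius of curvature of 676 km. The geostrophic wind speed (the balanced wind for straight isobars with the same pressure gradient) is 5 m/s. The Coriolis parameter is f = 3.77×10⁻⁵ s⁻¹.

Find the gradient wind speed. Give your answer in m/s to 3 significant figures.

Around a high, pressure-gradient force acts outward with centrifugal, so Coriolis balances both:
fV = (1/ρ)|∂P/∂n| + V²/R  →  V² − fR·V + fR·V_g = 0
With fR = 3.77×10⁻⁵ × 676×10³ m = 25.5 m/s:
V = [fR − √((fR)² − 4 fR V_g)]/2 = [25.5 − √(25.5² − 4×25.5×5)]/2 = 6.83 m/s
Supergeostrophic (V > V_g = 5 m/s), as expected around a high.

6.83 m/s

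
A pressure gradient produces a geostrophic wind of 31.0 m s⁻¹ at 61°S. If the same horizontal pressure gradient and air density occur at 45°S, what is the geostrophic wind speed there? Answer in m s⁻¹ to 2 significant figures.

38 m s⁻¹

With the same pressure gradient and density, V_g ∝ 1/f ∝ 1/sin φ.
V₂ = V₁ · sin φ₁ / sin φ₂ = 31.0 × sin 61° / sin 45°
V₂ = 31.0 × 0.8746/0.7071 = 38 m s⁻¹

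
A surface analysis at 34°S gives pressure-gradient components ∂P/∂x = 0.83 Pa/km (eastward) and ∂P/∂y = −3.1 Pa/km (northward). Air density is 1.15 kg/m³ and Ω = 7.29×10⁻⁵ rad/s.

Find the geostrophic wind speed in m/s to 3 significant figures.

34.2 m/s

Coriolis parameter at 34°S:
f = 2Ω sin φ = 2 × 7.29×10⁻⁵ × sin 34° = 8.15×10⁻⁵ s⁻¹
In the Southern Hemisphere f is negative: f = −8.15×10⁻⁵ s⁻¹.
Component geostrophic relations (x east, y north):
u_g = −(1/(fρ)) ∂P/∂y,  v_g = (1/(fρ)) ∂P/∂x
u_g = −(−3.1×10⁻³)/(−8.15×10⁻⁵ × 1.15) = −33.1 m/s;  v_g = (0.83×10⁻³)/(−8.15×10⁻⁵ × 1.15) = −8.85 m/s
|V_g| = √(u_g² + v_g²) = 34.2 m/s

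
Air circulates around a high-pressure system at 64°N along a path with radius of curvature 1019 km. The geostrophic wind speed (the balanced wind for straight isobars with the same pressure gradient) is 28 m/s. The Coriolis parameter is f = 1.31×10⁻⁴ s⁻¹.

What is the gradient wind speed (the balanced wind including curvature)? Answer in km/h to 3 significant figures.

Around a high, pressure-gradient force acts outward with centrifugal, so Coriolis balances both:
fV = (1/ρ)|∂P/∂n| + V²/R  →  V² − fR·V + fR·V_g = 0
With fR = 1.31×10⁻⁴ × 1019×10³ m = 133 m/s:
V = [fR − √((fR)² − 4 fR V_g)]/2 = [133 − √(133² − 4×133×28)]/2 = 40 m/s
Supergeostrophic (V > V_g = 28 m/s), as expected around a high.
Converting: 40 m/s × 3.6 = 144 km/h

144 km/h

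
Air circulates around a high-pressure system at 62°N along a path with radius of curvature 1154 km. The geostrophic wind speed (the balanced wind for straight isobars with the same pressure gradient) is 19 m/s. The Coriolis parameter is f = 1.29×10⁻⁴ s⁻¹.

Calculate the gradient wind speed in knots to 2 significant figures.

43 knots

Around a high, pressure-gradient force acts outward with centrifugal, so Coriolis balances both:
fV = (1/ρ)|∂P/∂n| + V²/R  →  V² − fR·V + fR·V_g = 0
With fR = 1.29×10⁻⁴ × 1154×10³ m = 149 m/s:
V = [fR − √((fR)² − 4 fR V_g)]/2 = [149 − √(149² − 4×149×19)]/2 = 22.4 m/s
Supergeostrophic (V > V_g = 19 m/s), as expected around a high.
Converting: 22.4 m/s × 1.944 = 43 knots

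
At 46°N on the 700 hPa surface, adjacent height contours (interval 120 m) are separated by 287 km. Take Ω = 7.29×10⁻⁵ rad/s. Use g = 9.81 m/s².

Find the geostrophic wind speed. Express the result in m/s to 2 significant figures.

Coriolis parameter at 46°N:
f = 2Ω sin φ = 2 × 7.29×10⁻⁵ × sin 46° = 1.05×10⁻⁴ s⁻¹
Height gradient: |∂Z/∂n| = 120 m / 287000 m = 4.18×10⁻⁴
On a pressure surface, geostrophic balance gives V_g = (g/f)|∂Z/∂n|:
V_g = 9.81 × 4.18×10⁻⁴ / 1.05×10⁻⁴ = 39.1 m/s

39 m/s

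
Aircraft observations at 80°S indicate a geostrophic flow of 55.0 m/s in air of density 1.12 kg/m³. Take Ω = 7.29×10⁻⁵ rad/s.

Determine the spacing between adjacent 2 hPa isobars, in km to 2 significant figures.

Coriolis parameter at 80°S:
f = 2Ω sin φ = 2 × 7.29×10⁻⁵ × sin 80° = 1.44×10⁻⁴ s⁻¹
Geostrophic balance rearranged: |∂P/∂n| = f ρ V_g
|∂P/∂n| = 1.44×10⁻⁴ × 1.12 × 55.0 = 8.84×10⁻³ Pa/m
Isobar spacing: Δn = ΔP/|∂P/∂n| = 200 Pa / 8.84×10⁻³ Pa/m = 22612 m ≈ 23 km

23 km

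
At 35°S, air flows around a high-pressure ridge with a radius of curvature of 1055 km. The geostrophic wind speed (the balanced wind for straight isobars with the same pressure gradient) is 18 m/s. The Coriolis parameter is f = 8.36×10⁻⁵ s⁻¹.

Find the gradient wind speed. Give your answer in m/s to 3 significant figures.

25.2 m/s

Around a high, pressure-gradient force acts outward with centrifugal, so Coriolis balances both:
fV = (1/ρ)|∂P/∂n| + V²/R  →  V² − fR·V + fR·V_g = 0
With fR = 8.36×10⁻⁵ × 1055×10³ m = 88.2 m/s:
V = [fR − √((fR)² − 4 fR V_g)]/2 = [88.2 − √(88.2² − 4×88.2×18)]/2 = 25.2 m/s
Supergeostrophic (V > V_g = 18 m/s), as expected around a high.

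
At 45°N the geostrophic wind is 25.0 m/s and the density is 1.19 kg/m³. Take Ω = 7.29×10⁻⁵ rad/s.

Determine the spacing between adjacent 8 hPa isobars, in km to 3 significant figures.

261 km

Coriolis parameter at 45°N:
f = 2Ω sin φ = 2 × 7.29×10⁻⁵ × sin 45° = 1.03×10⁻⁴ s⁻¹
Geostrophic balance rearranged: |∂P/∂n| = f ρ V_g
|∂P/∂n| = 1.03×10⁻⁴ × 1.19 × 25.0 = 3.07×10⁻³ Pa/m
Isobar spacing: Δn = ΔP/|∂P/∂n| = 800 Pa / 3.07×10⁻³ Pa/m = 260832 m ≈ 261 km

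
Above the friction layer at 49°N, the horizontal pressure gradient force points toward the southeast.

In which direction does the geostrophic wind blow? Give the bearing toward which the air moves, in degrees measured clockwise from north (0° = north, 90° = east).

The pressure-gradient force points toward the southeast (bearing 135°).
Geostrophic balance: in the Northern Hemisphere the Coriolis force deflects motion to the right, so the geostrophic wind blows 90° to the right of the pressure-gradient force (low pressure on the left).
Rotating 135° by 90° clockwise gives 225° — the wind blows toward the southwest.

225°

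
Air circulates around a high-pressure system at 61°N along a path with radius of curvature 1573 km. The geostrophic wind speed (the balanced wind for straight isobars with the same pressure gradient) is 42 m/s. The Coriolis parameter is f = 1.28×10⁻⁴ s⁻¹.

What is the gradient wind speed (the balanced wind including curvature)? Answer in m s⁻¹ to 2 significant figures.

60 m s⁻¹

Around a high, pressure-gradient force acts outward with centrifugal, so Coriolis balances both:
fV = (1/ρ)|∂P/∂n| + V²/R  →  V² − fR·V + fR·V_g = 0
With fR = 1.28×10⁻⁴ × 1573×10³ m = 201 m/s:
V = [fR − √((fR)² − 4 fR V_g)]/2 = [201 − √(201² − 4×201×42)]/2 = 59.7 m/s
Supergeostrophic (V > V_g = 42 m/s), as expected around a high.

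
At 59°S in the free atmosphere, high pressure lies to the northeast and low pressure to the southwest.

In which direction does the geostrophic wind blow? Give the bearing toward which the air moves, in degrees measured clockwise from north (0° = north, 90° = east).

135°

The pressure-gradient force points toward the southwest (bearing 225°).
Geostrophic balance: in the Southern Hemisphere the Coriolis force deflects motion to the left, so the geostrophic wind blows 90° to the left of the pressure-gradient force (low pressure on the right).
Rotating 225° by 90° counterclockwise gives 135° — the wind blows toward the southeast.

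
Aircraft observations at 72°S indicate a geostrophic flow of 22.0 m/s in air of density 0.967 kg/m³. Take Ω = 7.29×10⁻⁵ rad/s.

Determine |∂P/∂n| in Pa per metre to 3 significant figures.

Coriolis parameter at 72°S:
f = 2Ω sin φ = 2 × 7.29×10⁻⁵ × sin 72° = 1.39×10⁻⁴ s⁻¹
Geostrophic balance rearranged: |∂P/∂n| = f ρ V_g
|∂P/∂n| = 1.39×10⁻⁴ × 0.967 × 22.0 = 2.95×10⁻³ Pa/m

2.95×10⁻³ Pa/m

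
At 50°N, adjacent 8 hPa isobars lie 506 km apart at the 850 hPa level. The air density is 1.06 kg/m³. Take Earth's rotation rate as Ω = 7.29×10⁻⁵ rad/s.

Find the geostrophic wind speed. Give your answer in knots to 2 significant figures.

26 knots

Coriolis parameter at 50°N:
f = 2Ω sin φ = 2 × 7.29×10⁻⁵ × sin 50° = 1.12×10⁻⁴ s⁻¹
Pressure gradient: |∂P/∂n| = 800 Pa / 506000 m = 1.58×10⁻³ Pa/m
Geostrophic balance (pressure-gradient force = Coriolis force):
V_g = (1/(fρ)) |∂P/∂n| = 1.58×10⁻³ / (1.12×10⁻⁴ × 1.06) = 13.4 m/s
Converting: 13.4 m/s × 1.944 = 26 knots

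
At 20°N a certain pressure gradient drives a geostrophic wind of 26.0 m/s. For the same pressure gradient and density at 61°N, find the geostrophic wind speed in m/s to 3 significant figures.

10.2 m/s

With the same pressure gradient and density, V_g ∝ 1/f ∝ 1/sin φ.
V₂ = V₁ · sin φ₁ / sin φ₂ = 26.0 × sin 20° / sin 61°
V₂ = 26.0 × 0.3420/0.8746 = 10.2 m/s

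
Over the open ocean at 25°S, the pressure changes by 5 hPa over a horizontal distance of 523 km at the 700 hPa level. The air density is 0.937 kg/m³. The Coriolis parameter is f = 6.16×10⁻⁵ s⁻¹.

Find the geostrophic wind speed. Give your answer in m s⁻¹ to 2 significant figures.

17 m s⁻¹

Pressure gradient: |∂P/∂n| = 500 Pa / 523000 m = 9.56×10⁻⁴ Pa/m
Geostrophic balance (pressure-gradient force = Coriolis force):
V_g = (1/(fρ)) |∂P/∂n| = 9.56×10⁻⁴ / (6.16×10⁻⁵ × 0.937) = 16.6 m/s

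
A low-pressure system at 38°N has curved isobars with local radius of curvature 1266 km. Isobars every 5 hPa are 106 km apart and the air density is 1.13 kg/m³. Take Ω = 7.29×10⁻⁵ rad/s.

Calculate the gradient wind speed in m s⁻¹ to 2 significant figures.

Coriolis parameter at 38°N:
f = 2Ω sin φ = 2 × 7.29×10⁻⁵ × sin 38° = 8.98×10⁻⁵ s⁻¹
Pressure gradient: |∂P/∂n| = 500 Pa / 106000 m = 4.72×10⁻³ Pa/m
Geostrophic speed: V_g = |∂P/∂n|/(fρ) = 4.72×10⁻³/(8.98×10⁻⁵ × 1.13) = 46.5 m/s
Around a low, centrifugal force acts outward with Coriolis, so pressure-gradient force balances both:
(1/ρ)|∂P/∂n| = fV + V²/R  →  V² + fR·V − fR·V_g = 0
With fR = 8.98×10⁻⁵ × 1266×10³ m = 114 m/s:
V = [−fR + √((fR)² + 4 fR V_g)]/2 = [−114 + √(114² + 4×114×46.5)]/2 = 35.4 m/s
Subgeostrophic (V < V_g = 46.5 m/s), as expected around a low.

35 m s⁻¹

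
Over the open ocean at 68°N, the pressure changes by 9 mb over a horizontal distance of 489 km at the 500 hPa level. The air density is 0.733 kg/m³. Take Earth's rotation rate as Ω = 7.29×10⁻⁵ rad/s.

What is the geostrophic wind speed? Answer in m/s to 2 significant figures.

19 m/s

Coriolis parameter at 68°N:
f = 2Ω sin φ = 2 × 7.29×10⁻⁵ × sin 68° = 1.35×10⁻⁴ s⁻¹
Pressure gradient: |∂P/∂n| = 900 Pa / 489000 m = 1.84×10⁻³ Pa/m
Geostrophic balance (pressure-gradient force = Coriolis force):
V_g = (1/(fρ)) |∂P/∂n| = 1.84×10⁻³ / (1.35×10⁻⁴ × 0.733) = 18.6 m/s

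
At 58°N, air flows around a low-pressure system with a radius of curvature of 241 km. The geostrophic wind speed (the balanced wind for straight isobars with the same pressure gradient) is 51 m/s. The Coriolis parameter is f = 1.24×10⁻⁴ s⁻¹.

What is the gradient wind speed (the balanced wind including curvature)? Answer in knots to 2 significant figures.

52 knots

Around a low, centrifugal force acts outward with Coriolis, so pressure-gradient force balances both:
(1/ρ)|∂P/∂n| = fV + V²/R  →  V² + fR·V − fR·V_g = 0
With fR = 1.24×10⁻⁴ × 241×10³ m = 29.9 m/s:
V = [−fR + √((fR)² + 4 fR V_g)]/2 = [−29.9 + √(29.9² + 4×29.9×51)]/2 = 26.9 m/s
Subgeostrophic (V < V_g = 51 m/s), as expected around a low.
Converting: 26.9 m/s × 1.944 = 52 knots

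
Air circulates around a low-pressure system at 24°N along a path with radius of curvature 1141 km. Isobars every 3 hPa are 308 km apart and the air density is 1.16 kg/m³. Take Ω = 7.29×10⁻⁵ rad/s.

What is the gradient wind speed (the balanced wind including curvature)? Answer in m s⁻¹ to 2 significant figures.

12 m s⁻¹

Coriolis parameter at 24°N:
f = 2Ω sin φ = 2 × 7.29×10⁻⁵ × sin 24° = 5.93×10⁻⁵ s⁻¹
Pressure gradient: |∂P/∂n| = 300 Pa / 308000 m = 9.74×10⁻⁴ Pa/m
Geostrophic speed: V_g = |∂P/∂n|/(fρ) = 9.74×10⁻⁴/(5.93×10⁻⁵ × 1.16) = 14.2 m/s
Around a low, centrifugal force acts outward with Coriolis, so pressure-gradient force balances both:
(1/ρ)|∂P/∂n| = fV + V²/R  →  V² + fR·V − fR·V_g = 0
With fR = 5.93×10⁻⁵ × 1141×10³ m = 67.7 m/s:
V = [−fR + √((fR)² + 4 fR V_g)]/2 = [−67.7 + √(67.7² + 4×67.7×14.2)]/2 = 12 m/s
Subgeostrophic (V < V_g = 14.2 m/s), as expected around a low.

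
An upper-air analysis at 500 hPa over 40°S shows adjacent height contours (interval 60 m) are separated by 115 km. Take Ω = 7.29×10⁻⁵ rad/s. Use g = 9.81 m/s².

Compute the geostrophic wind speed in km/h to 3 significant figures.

197 km/h

Coriolis parameter at 40°S:
f = 2Ω sin φ = 2 × 7.29×10⁻⁵ × sin 40° = 9.37×10⁻⁵ s⁻¹
Height gradient: |∂Z/∂n| = 60 m / 115000 m = 5.22×10⁻⁴
On a pressure surface, geostrophic balance gives V_g = (g/f)|∂Z/∂n|:
V_g = 9.81 × 5.22×10⁻⁴ / 9.37×10⁻⁵ = 54.6 m/s
Converting: 54.6 m/s × 3.6 = 197 km/h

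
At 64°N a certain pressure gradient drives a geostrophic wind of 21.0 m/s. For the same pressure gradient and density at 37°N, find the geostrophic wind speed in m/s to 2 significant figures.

With the same pressure gradient and density, V_g ∝ 1/f ∝ 1/sin φ.
V₂ = V₁ · sin φ₁ / sin φ₂ = 21.0 × sin 64° / sin 37°
V₂ = 21.0 × 0.8988/0.6018 = 31 m/s

31 m/s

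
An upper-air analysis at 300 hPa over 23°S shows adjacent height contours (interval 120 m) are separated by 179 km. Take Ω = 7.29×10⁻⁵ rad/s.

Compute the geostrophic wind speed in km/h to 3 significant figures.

Coriolis parameter at 23°S:
f = 2Ω sin φ = 2 × 7.29×10⁻⁵ × sin 23° = 5.70×10⁻⁵ s⁻¹
Height gradient: |∂Z/∂n| = 120 m / 179000 m = 6.70×10⁻⁴
On a pressure surface, geostrophic balance gives V_g = (g/f)|∂Z/∂n|:
V_g = 9.81 × 6.70×10⁻⁴ / 5.70×10⁻⁵ = 115 m/s
Converting: 115 m/s × 3.6 = 416 km/h

416 km/h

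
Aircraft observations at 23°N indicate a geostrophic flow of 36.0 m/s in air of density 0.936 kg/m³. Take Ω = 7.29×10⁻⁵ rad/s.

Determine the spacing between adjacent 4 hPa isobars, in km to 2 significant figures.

210 km

Coriolis parameter at 23°N:
f = 2Ω sin φ = 2 × 7.29×10⁻⁵ × sin 23° = 5.70×10⁻⁵ s⁻¹
Geostrophic balance rearranged: |∂P/∂n| = f ρ V_g
|∂P/∂n| = 5.70×10⁻⁵ × 0.936 × 36.0 = 1.92×10⁻³ Pa/m
Isobar spacing: Δn = ΔP/|∂P/∂n| = 400 Pa / 1.92×10⁻³ Pa/m = 208375 m ≈ 210 km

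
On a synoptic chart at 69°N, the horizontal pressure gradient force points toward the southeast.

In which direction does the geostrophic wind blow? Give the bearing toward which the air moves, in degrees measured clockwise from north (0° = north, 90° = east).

The pressure-gradient force points toward the southeast (bearing 135°).
Geostrophic balance: in the Northern Hemisphere the Coriolis force deflects motion to the right, so the geostrophic wind blows 90° to the right of the pressure-gradient force (low pressure on the left).
Rotating 135° by 90° clockwise gives 225° — the wind blows toward the southwest.

225°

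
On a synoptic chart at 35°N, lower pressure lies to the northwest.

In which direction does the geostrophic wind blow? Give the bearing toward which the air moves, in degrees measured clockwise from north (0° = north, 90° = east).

The pressure-gradient force points toward the northwest (bearing 315°).
Geostrophic balance: in the Northern Hemisphere the Coriolis force deflects motion to the right, so the geostrophic wind blows 90° to the right of the pressure-gradient force (low pressure on the left).
Rotating 315° by 90° clockwise gives 045° — the wind blows toward the northeast.

045°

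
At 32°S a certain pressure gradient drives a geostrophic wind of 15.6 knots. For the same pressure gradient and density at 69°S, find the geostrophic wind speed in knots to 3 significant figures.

8.85 knots

With the same pressure gradient and density, V_g ∝ 1/f ∝ 1/sin φ.
V₂ = V₁ · sin φ₁ / sin φ₂ = 15.6 × sin 32° / sin 69°
V₂ = 15.6 × 0.5299/0.9336 = 8.85 knots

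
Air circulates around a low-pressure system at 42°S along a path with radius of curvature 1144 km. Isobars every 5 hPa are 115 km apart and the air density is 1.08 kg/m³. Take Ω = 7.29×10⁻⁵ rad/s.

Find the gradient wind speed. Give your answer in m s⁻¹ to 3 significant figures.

Coriolis parameter at 42°S:
f = 2Ω sin φ = 2 × 7.29×10⁻⁵ × sin 42° = 9.76×10⁻⁵ s⁻¹
Pressure gradient: |∂P/∂n| = 500 Pa / 115000 m = 4.35×10⁻³ Pa/m
Geostrophic speed: V_g = |∂P/∂n|/(fρ) = 4.35×10⁻³/(9.76×10⁻⁵ × 1.08) = 41.3 m/s
Around a low, centrifugal force acts outward with Coriolis, so pressure-gradient force balances both:
(1/ρ)|∂P/∂n| = fV + V²/R  →  V² + fR·V − fR·V_g = 0
With fR = 9.76×10⁻⁵ × 1144×10³ m = 112 m/s:
V = [−fR + √((fR)² + 4 fR V_g)]/2 = [−112 + √(112² + 4×112×41.3)]/2 = 32.1 m/s
Subgeostrophic (V < V_g = 41.3 m/s), as expected around a low.

32.1 m s⁻¹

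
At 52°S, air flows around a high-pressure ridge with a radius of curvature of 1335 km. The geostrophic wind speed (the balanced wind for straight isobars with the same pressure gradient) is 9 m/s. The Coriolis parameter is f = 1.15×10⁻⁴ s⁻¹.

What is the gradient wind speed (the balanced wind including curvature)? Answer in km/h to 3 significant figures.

Around a high, pressure-gradient force acts outward with centrifugal, so Coriolis balances both:
fV = (1/ρ)|∂P/∂n| + V²/R  →  V² − fR·V + fR·V_g = 0
With fR = 1.15×10⁻⁴ × 1335×10³ m = 154 m/s:
V = [fR − √((fR)² − 4 fR V_g)]/2 = [154 − √(154² − 4×154×9)]/2 = 9.6 m/s
Supergeostrophic (V > V_g = 9 m/s), as expected around a high.
Converting: 9.6 m/s × 3.6 = 34.6 km/h

34.6 km/h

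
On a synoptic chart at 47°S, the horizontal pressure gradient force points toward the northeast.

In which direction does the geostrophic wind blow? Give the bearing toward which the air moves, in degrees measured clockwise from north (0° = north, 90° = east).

315°

The pressure-gradient force points toward the northeast (bearing 045°).
Geostrophic balance: in the Southern Hemisphere the Coriolis force deflects motion to the left, so the geostrophic wind blows 90° to the left of the pressure-gradient force (low pressure on the right).
Rotating 045° by 90° counterclockwise gives 315° — the wind blows toward the northwest.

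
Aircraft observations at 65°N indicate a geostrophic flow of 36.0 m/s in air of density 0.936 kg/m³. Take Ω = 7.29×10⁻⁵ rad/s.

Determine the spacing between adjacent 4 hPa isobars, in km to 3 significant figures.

89.8 km

Coriolis parameter at 65°N:
f = 2Ω sin φ = 2 × 7.29×10⁻⁵ × sin 65° = 1.32×10⁻⁴ s⁻¹
Geostrophic balance rearranged: |∂P/∂n| = f ρ V_g
|∂P/∂n| = 1.32×10⁻⁴ × 0.936 × 36.0 = 4.45×10⁻³ Pa/m
Isobar spacing: Δn = ΔP/|∂P/∂n| = 400 Pa / 4.45×10⁻³ Pa/m = 89836 m ≈ 89.8 km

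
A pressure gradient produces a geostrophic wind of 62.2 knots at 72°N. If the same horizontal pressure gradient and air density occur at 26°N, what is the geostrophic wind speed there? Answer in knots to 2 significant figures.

With the same pressure gradient and density, V_g ∝ 1/f ∝ 1/sin φ.
V₂ = V₁ · sin φ₁ / sin φ₂ = 62.2 × sin 72° / sin 26°
V₂ = 62.2 × 0.9511/0.4384 = 130 knots

130 knots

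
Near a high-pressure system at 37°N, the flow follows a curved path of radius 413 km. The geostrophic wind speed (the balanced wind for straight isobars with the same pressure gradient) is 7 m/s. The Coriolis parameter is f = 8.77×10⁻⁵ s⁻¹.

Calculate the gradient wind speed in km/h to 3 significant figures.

Around a high, pressure-gradient force acts outward with centrifugal, so Coriolis balances both:
fV = (1/ρ)|∂P/∂n| + V²/R  →  V² − fR·V + fR·V_g = 0
With fR = 8.77×10⁻⁵ × 413×10³ m = 36.2 m/s:
V = [fR − √((fR)² − 4 fR V_g)]/2 = [36.2 − √(36.2² − 4×36.2×7)]/2 = 9.48 m/s
Supergeostrophic (V > V_g = 7 m/s), as expected around a high.
Converting: 9.48 m/s × 3.6 = 34.1 km/h

34.1 km/h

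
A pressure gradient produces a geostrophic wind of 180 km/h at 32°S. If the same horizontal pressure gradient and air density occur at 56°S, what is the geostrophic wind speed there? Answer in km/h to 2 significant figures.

With the same pressure gradient and density, V_g ∝ 1/f ∝ 1/sin φ.
V₂ = V₁ · sin φ₁ / sin φ₂ = 180 × sin 32° / sin 56°
V₂ = 180 × 0.5299/0.8290 = 120 km/h

120 km/h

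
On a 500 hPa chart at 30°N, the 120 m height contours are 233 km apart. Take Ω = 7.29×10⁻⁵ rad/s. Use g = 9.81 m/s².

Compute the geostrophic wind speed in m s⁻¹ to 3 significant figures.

Coriolis parameter at 30°N:
f = 2Ω sin φ = 2 × 7.29×10⁻⁵ × sin 30° = 7.29×10⁻⁵ s⁻¹
Height gradient: |∂Z/∂n| = 120 m / 233000 m = 5.15×10⁻⁴
On a pressure surface, geostrophic balance gives V_g = (g/f)|∂Z/∂n|:
V_g = 9.81 × 5.15×10⁻⁴ / 7.29×10⁻⁵ = 69.3 m/s

69.3 m s⁻¹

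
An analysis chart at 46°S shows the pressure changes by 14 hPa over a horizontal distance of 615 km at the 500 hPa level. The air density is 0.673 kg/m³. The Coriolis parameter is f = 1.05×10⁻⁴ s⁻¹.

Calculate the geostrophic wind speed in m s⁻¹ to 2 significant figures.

Pressure gradient: |∂P/∂n| = 1400 Pa / 615000 m = 2.28×10⁻³ Pa/m
Geostrophic balance (pressure-gradient force = Coriolis force):
V_g = (1/(fρ)) |∂P/∂n| = 2.28×10⁻³ / (1.05×10⁻⁴ × 0.673) = 32.2 m/s

32 m s⁻¹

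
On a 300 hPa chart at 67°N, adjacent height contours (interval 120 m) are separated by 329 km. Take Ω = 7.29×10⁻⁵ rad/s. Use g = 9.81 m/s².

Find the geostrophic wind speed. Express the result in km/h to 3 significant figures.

Coriolis parameter at 67°N:
f = 2Ω sin φ = 2 × 7.29×10⁻⁵ × sin 67° = 1.34×10⁻⁴ s⁻¹
Height gradient: |∂Z/∂n| = 120 m / 329000 m = 3.65×10⁻⁴
On a pressure surface, geostrophic balance gives V_g = (g/f)|∂Z/∂n|:
V_g = 9.81 × 3.65×10⁻⁴ / 1.34×10⁻⁴ = 26.7 m/s
Converting: 26.7 m/s × 3.6 = 96.0 km/h

96.0 km/h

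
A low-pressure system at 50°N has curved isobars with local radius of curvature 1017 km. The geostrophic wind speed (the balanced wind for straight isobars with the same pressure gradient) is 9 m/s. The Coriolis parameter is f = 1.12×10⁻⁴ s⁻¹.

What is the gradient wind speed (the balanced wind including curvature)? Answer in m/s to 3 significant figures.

8.38 m/s

Around a low, centrifugal force acts outward with Coriolis, so pressure-gradient force balances both:
(1/ρ)|∂P/∂n| = fV + V²/R  →  V² + fR·V − fR·V_g = 0
With fR = 1.12×10⁻⁴ × 1017×10³ m = 114 m/s:
V = [−fR + √((fR)² + 4 fR V_g)]/2 = [−114 + √(114² + 4×114×9)]/2 = 8.38 m/s
Subgeostrophic (V < V_g = 9 m/s), as expected around a low.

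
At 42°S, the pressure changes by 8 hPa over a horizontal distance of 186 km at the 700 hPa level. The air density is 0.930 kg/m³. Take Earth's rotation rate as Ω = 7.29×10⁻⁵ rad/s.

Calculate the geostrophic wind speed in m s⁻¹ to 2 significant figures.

Coriolis parameter at 42°S:
f = 2Ω sin φ = 2 × 7.29×10⁻⁵ × sin 42° = 9.76×10⁻⁵ s⁻¹
Pressure gradient: |∂P/∂n| = 800 Pa / 186000 m = 4.30×10⁻³ Pa/m
Geostrophic balance (pressure-gradient force = Coriolis force):
V_g = (1/(fρ)) |∂P/∂n| = 4.30×10⁻³ / (9.76×10⁻⁵ × 0.930) = 47.4 m/s

47 m s⁻¹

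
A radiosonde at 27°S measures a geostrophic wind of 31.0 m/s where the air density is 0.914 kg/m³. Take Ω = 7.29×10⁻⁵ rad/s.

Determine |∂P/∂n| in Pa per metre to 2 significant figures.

1.9×10⁻³ Pa/m

Coriolis parameter at 27°S:
f = 2Ω sin φ = 2 × 7.29×10⁻⁵ × sin 27° = 6.62×10⁻⁵ s⁻¹
Geostrophic balance rearranged: |∂P/∂n| = f ρ V_g
|∂P/∂n| = 6.62×10⁻⁵ × 0.914 × 31.0 = 1.88×10⁻³ Pa/m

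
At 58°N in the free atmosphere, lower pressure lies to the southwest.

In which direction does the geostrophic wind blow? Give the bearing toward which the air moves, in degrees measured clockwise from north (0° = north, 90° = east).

The pressure-gradient force points toward the southwest (bearing 225°).
Geostrophic balance: in the Northern Hemisphere the Coriolis force deflects motion to the right, so the geostrophic wind blows 90° to the right of the pressure-gradient force (low pressure on the left).
Rotating 225° by 90° clockwise gives 315° — the wind blows toward the northwest.

315°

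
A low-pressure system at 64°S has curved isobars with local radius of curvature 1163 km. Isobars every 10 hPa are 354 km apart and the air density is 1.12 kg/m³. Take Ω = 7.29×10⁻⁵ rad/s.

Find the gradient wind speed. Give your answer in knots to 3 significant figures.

33.6 knots

Coriolis parameter at 64°S:
f = 2Ω sin φ = 2 × 7.29×10⁻⁵ × sin 64° = 1.31×10⁻⁴ s⁻¹
Pressure gradient: |∂P/∂n| = 1000 Pa / 354000 m = 2.82×10⁻³ Pa/m
Geostrophic speed: V_g = |∂P/∂n|/(fρ) = 2.82×10⁻³/(1.31×10⁻⁴ × 1.12) = 19.2 m/s
Around a low, centrifugal force acts outward with Coriolis, so pressure-gradient force balances both:
(1/ρ)|∂P/∂n| = fV + V²/R  →  V² + fR·V − fR·V_g = 0
With fR = 1.31×10⁻⁴ × 1163×10³ m = 152 m/s:
V = [−fR + √((fR)² + 4 fR V_g)]/2 = [−152 + √(152² + 4×152×19.2)]/2 = 17.3 m/s
Subgeostrophic (V < V_g = 19.2 m/s), as expected around a low.
Converting: 17.3 m/s × 1.944 = 33.6 knots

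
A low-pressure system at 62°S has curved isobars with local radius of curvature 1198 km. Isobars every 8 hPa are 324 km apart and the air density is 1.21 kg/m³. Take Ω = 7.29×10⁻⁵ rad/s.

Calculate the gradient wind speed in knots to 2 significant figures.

28 knots

Coriolis parameter at 62°S:
f = 2Ω sin φ = 2 × 7.29×10⁻⁵ × sin 62° = 1.29×10⁻⁴ s⁻¹
Pressure gradient: |∂P/∂n| = 800 Pa / 324000 m = 2.47×10⁻³ Pa/m
Geostrophic speed: V_g = |∂P/∂n|/(fρ) = 2.47×10⁻³/(1.29×10⁻⁴ × 1.21) = 15.9 m/s
Around a low, centrifugal force acts outward with Coriolis, so pressure-gradient force balances both:
(1/ρ)|∂P/∂n| = fV + V²/R  →  V² + fR·V − fR·V_g = 0
With fR = 1.29×10⁻⁴ × 1198×10³ m = 154 m/s:
V = [−fR + √((fR)² + 4 fR V_g)]/2 = [−154 + √(154² + 4×154×15.9)]/2 = 14.5 m/s
Subgeostrophic (V < V_g = 15.9 m/s), as expected around a low.
Converting: 14.5 m/s × 1.944 = 28 knots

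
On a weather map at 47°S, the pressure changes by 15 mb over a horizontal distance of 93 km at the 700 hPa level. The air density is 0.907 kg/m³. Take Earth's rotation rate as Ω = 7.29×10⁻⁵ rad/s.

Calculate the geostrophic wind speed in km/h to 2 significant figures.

Coriolis parameter at 47°S:
f = 2Ω sin φ = 2 × 7.29×10⁻⁵ × sin 47° = 1.07×10⁻⁴ s⁻¹
Pressure gradient: |∂P/∂n| = 1500 Pa / 93000 m = 1.61×10⁻² Pa/m
Geostrophic balance (pressure-gradient force = Coriolis force):
V_g = (1/(fρ)) |∂P/∂n| = 1.61×10⁻² / (1.07×10⁻⁴ × 0.907) = 167 m/s
Converting: 167 m/s × 3.6 = 600 km/h

600 km/h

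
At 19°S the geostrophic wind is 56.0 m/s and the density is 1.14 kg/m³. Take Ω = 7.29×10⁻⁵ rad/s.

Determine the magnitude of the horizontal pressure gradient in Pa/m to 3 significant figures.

3.03×10⁻³ Pa/m

Coriolis parameter at 19°S:
f = 2Ω sin φ = 2 × 7.29×10⁻⁵ × sin 19° = 4.75×10⁻⁵ s⁻¹
Geostrophic balance rearranged: |∂P/∂n| = f ρ V_g
|∂P/∂n| = 4.75×10⁻⁵ × 1.14 × 56.0 = 3.03×10⁻³ Pa/m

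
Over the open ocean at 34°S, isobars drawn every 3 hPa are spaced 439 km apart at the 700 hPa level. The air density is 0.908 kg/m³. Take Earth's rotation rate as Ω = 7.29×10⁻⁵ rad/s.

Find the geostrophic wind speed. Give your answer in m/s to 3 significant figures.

Coriolis parameter at 34°S:
f = 2Ω sin φ = 2 × 7.29×10⁻⁵ × sin 34° = 8.15×10⁻⁵ s⁻¹
Pressure gradient: |∂P/∂n| = 300 Pa / 439000 m = 6.83×10⁻⁴ Pa/m
Geostrophic balance (pressure-gradient force = Coriolis force):
V_g = (1/(fρ)) |∂P/∂n| = 6.83×10⁻⁴ / (8.15×10⁻⁵ × 0.908) = 9.23 m/s

9.23 m/s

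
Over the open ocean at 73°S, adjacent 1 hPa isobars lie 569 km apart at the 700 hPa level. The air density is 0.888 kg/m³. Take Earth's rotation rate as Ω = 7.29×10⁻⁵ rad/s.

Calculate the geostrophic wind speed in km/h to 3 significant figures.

5.11 km/h

Coriolis parameter at 73°S:
f = 2Ω sin φ = 2 × 7.29×10⁻⁵ × sin 73° = 1.39×10⁻⁴ s⁻¹
Pressure gradient: |∂P/∂n| = 100 Pa / 569000 m = 1.76×10⁻⁴ Pa/m
Geostrophic balance (pressure-gradient force = Coriolis force):
V_g = (1/(fρ)) |∂P/∂n| = 1.76×10⁻⁴ / (1.39×10⁻⁴ × 0.888) = 1.42 m/s
Converting: 1.42 m/s × 3.6 = 5.11 km/h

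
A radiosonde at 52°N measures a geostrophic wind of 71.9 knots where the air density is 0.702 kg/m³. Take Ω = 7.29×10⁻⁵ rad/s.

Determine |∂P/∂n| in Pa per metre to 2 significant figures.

3.0×10⁻³ Pa/m

Coriolis parameter at 52°N:
f = 2Ω sin φ = 2 × 7.29×10⁻⁵ × sin 52° = 1.15×10⁻⁴ s⁻¹
Wind speed in SI: 71.9 knots = 37.0 m/s
Geostrophic balance rearranged: |∂P/∂n| = f ρ V_g
|∂P/∂n| = 1.15×10⁻⁴ × 0.702 × 37.0 = 2.98×10⁻³ Pa/m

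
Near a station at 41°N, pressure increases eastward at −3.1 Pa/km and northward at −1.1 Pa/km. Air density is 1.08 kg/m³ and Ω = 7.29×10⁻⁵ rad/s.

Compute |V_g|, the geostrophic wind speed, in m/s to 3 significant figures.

31.8 m/s

Coriolis parameter at 41°N:
f = 2Ω sin φ = 2 × 7.29×10⁻⁵ × sin 41° = 9.57×10⁻⁵ s⁻¹
Component geostrophic relations (x east, y north):
u_g = −(1/(fρ)) ∂P/∂y,  v_g = (1/(fρ)) ∂P/∂x
u_g = −(−1.1×10⁻³)/(9.57×10⁻⁵ × 1.08) = 10.6 m/s;  v_g = (−3.1×10⁻³)/(9.57×10⁻⁵ × 1.08) = −30.0 m/s
|V_g| = √(u_g² + v_g²) = 31.8 m/s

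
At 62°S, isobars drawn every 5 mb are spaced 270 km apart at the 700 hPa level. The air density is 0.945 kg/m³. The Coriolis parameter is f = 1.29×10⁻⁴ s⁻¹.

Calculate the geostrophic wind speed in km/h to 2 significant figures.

Pressure gradient: |∂P/∂n| = 500 Pa / 270000 m = 1.85×10⁻³ Pa/m
Geostrophic balance (pressure-gradient force = Coriolis force):
V_g = (1/(fρ)) |∂P/∂n| = 1.85×10⁻³ / (1.29×10⁻⁴ × 0.945) = 15.2 m/s
Converting: 15.2 m/s × 3.6 = 55 km/h

55 km/h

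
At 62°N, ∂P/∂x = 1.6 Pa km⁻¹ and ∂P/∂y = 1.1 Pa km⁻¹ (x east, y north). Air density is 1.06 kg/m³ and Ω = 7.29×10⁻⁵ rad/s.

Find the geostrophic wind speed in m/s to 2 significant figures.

Coriolis parameter at 62°N:
f = 2Ω sin φ = 2 × 7.29×10⁻⁵ × sin 62° = 1.29×10⁻⁴ s⁻¹
Component geostrophic relations (x east, y north):
u_g = −(1/(fρ)) ∂P/∂y,  v_g = (1/(fρ)) ∂P/∂x
u_g = −(1.1×10⁻³)/(1.29×10⁻⁴ × 1.06) = −8.06 m/s;  v_g = (1.6×10⁻³)/(1.29×10⁻⁴ × 1.06) = 11.7 m/s
|V_g| = √(u_g² + v_g²) = 14.2 m/s

14 m/s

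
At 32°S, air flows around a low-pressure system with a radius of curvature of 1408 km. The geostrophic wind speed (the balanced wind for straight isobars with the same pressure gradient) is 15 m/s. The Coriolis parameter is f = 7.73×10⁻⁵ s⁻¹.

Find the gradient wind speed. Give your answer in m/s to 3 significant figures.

13.4 m/s

Around a low, centrifugal force acts outward with Coriolis, so pressure-gradient force balances both:
(1/ρ)|∂P/∂n| = fV + V²/R  →  V² + fR·V − fR·V_g = 0
With fR = 7.73×10⁻⁵ × 1408×10³ m = 109 m/s:
V = [−fR + √((fR)² + 4 fR V_g)]/2 = [−109 + √(109² + 4×109×15)]/2 = 13.4 m/s
Subgeostrophic (V < V_g = 15 m/s), as expected around a low.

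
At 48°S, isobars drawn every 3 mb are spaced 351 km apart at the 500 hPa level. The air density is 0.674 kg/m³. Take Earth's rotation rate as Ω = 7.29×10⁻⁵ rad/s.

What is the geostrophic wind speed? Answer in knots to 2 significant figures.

Coriolis parameter at 48°S:
f = 2Ω sin φ = 2 × 7.29×10⁻⁵ × sin 48° = 1.08×10⁻⁴ s⁻¹
Pressure gradient: |∂P/∂n| = 300 Pa / 351000 m = 8.55×10⁻⁴ Pa/m
Geostrophic balance (pressure-gradient force = Coriolis force):
V_g = (1/(fρ)) |∂P/∂n| = 8.55×10⁻⁴ / (1.08×10⁻⁴ × 0.674) = 11.7 m/s
Converting: 11.7 m/s × 1.944 = 23 knots

23 knots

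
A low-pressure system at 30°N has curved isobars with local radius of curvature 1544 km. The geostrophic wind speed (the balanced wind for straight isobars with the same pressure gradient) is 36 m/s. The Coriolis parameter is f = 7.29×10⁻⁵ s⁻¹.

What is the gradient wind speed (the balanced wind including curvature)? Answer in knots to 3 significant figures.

55.8 knots

Around a low, centrifugal force acts outward with Coriolis, so pressure-gradient force balances both:
(1/ρ)|∂P/∂n| = fV + V²/R  →  V² + fR·V − fR·V_g = 0
With fR = 7.29×10⁻⁵ × 1544×10³ m = 113 m/s:
V = [−fR + √((fR)² + 4 fR V_g)]/2 = [−113 + √(113² + 4×113×36)]/2 = 28.7 m/s
Subgeostrophic (V < V_g = 36 m/s), as expected around a low.
Converting: 28.7 m/s × 1.944 = 55.8 knots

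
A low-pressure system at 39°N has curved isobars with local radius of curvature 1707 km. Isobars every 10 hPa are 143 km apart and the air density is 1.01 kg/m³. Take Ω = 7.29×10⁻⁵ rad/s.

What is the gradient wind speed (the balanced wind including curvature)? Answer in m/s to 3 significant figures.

55.7 m/s

Coriolis parameter at 39°N:
f = 2Ω sin φ = 2 × 7.29×10⁻⁵ × sin 39° = 9.18×10⁻⁵ s⁻¹
Pressure gradient: |∂P/∂n| = 1000 Pa / 143000 m = 6.99×10⁻³ Pa/m
Geostrophic speed: V_g = |∂P/∂n|/(fρ) = 6.99×10⁻³/(9.18×10⁻⁵ × 1.01) = 75.5 m/s
Around a low, centrifugal force acts outward with Coriolis, so pressure-gradient force balances both:
(1/ρ)|∂P/∂n| = fV + V²/R  →  V² + fR·V − fR·V_g = 0
With fR = 9.18×10⁻⁵ × 1707×10³ m = 157 m/s:
V = [−fR + √((fR)² + 4 fR V_g)]/2 = [−157 + √(157² + 4×157×75.5)]/2 = 55.7 m/s
Subgeostrophic (V < V_g = 75.5 m/s), as expected around a low.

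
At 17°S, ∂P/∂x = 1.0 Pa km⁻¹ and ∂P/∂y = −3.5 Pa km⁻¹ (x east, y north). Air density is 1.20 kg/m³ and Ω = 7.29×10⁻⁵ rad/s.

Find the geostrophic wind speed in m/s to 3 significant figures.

71.2 m/s

Coriolis parameter at 17°S:
f = 2Ω sin φ = 2 × 7.29×10⁻⁵ × sin 17° = 4.26×10⁻⁵ s⁻¹
In the Southern Hemisphere f is negative: f = −4.26×10⁻⁵ s⁻¹.
Component geostrophic relations (x east, y north):
u_g = −(1/(fρ)) ∂P/∂y,  v_g = (1/(fρ)) ∂P/∂x
u_g = −(−3.5×10⁻³)/(−4.26×10⁻⁵ × 1.20) = −68.4 m/s;  v_g = (1.0×10⁻³)/(−4.26×10⁻⁵ × 1.20) = −19.5 m/s
|V_g| = √(u_g² + v_g²) = 71.2 m/s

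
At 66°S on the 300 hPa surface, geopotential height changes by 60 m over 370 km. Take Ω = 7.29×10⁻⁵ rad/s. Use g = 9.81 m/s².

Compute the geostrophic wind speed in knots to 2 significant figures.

23 knots

Coriolis parameter at 66°S:
f = 2Ω sin φ = 2 × 7.29×10⁻⁵ × sin 66° = 1.33×10⁻⁴ s⁻¹
Height gradient: |∂Z/∂n| = 60 m / 370000 m = 1.62×10⁻⁴
On a pressure surface, geostrophic balance gives V_g = (g/f)|∂Z/∂n|:
V_g = 9.81 × 1.62×10⁻⁴ / 1.33×10⁻⁴ = 11.9 m/s
Converting: 11.9 m/s × 1.944 = 23 knots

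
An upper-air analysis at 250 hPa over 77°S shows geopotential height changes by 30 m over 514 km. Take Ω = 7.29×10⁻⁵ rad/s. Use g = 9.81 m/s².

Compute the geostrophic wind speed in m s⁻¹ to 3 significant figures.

4.03 m s⁻¹

Coriolis parameter at 77°S:
f = 2Ω sin φ = 2 × 7.29×10⁻⁵ × sin 77° = 1.42×10⁻⁴ s⁻¹
Height gradient: |∂Z/∂n| = 30 m / 514000 m = 5.84×10⁻⁵
On a pressure surface, geostrophic balance gives V_g = (g/f)|∂Z/∂n|:
V_g = 9.81 × 5.84×10⁻⁵ / 1.42×10⁻⁴ = 4.03 m/s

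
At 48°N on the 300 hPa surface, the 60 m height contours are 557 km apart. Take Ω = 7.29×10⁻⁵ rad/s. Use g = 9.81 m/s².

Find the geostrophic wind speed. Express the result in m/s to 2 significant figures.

9.8 m/s

Coriolis parameter at 48°N:
f = 2Ω sin φ = 2 × 7.29×10⁻⁵ × sin 48° = 1.08×10⁻⁴ s⁻¹
Height gradient: |∂Z/∂n| = 60 m / 557000 m = 1.08×10⁻⁴
On a pressure surface, geostrophic balance gives V_g = (g/f)|∂Z/∂n|:
V_g = 9.81 × 1.08×10⁻⁴ / 1.08×10⁻⁴ = 9.75 m/s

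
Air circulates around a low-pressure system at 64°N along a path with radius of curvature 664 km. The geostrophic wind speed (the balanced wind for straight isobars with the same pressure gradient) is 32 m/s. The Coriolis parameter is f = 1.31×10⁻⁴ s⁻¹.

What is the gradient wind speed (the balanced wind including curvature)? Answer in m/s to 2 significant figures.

Around a low, centrifugal force acts outward with Coriolis, so pressure-gradient force balances both:
(1/ρ)|∂P/∂n| = fV + V²/R  →  V² + fR·V − fR·V_g = 0
With fR = 1.31×10⁻⁴ × 664×10³ m = 87.0 m/s:
V = [−fR + √((fR)² + 4 fR V_g)]/2 = [−87.0 + √(87.0² + 4×87.0×32)]/2 = 24.9 m/s
Subgeostrophic (V < V_g = 32 m/s), as expected around a low.

25 m/s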